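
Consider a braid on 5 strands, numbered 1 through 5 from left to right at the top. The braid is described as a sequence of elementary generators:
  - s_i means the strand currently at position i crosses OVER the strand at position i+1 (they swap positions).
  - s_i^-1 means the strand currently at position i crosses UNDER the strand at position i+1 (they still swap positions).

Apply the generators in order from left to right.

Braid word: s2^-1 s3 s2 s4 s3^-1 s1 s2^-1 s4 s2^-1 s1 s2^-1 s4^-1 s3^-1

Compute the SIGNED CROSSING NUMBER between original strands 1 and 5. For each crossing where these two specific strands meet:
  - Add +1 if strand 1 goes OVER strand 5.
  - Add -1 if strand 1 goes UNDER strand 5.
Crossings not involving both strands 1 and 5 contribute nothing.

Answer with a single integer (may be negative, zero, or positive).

Answer: 0

Derivation:
Gen 1: crossing 2x3. Both 1&5? no. Sum: 0
Gen 2: crossing 2x4. Both 1&5? no. Sum: 0
Gen 3: crossing 3x4. Both 1&5? no. Sum: 0
Gen 4: crossing 2x5. Both 1&5? no. Sum: 0
Gen 5: crossing 3x5. Both 1&5? no. Sum: 0
Gen 6: crossing 1x4. Both 1&5? no. Sum: 0
Gen 7: 1 under 5. Both 1&5? yes. Contrib: -1. Sum: -1
Gen 8: crossing 3x2. Both 1&5? no. Sum: -1
Gen 9: 5 under 1. Both 1&5? yes. Contrib: +1. Sum: 0
Gen 10: crossing 4x1. Both 1&5? no. Sum: 0
Gen 11: crossing 4x5. Both 1&5? no. Sum: 0
Gen 12: crossing 2x3. Both 1&5? no. Sum: 0
Gen 13: crossing 4x3. Both 1&5? no. Sum: 0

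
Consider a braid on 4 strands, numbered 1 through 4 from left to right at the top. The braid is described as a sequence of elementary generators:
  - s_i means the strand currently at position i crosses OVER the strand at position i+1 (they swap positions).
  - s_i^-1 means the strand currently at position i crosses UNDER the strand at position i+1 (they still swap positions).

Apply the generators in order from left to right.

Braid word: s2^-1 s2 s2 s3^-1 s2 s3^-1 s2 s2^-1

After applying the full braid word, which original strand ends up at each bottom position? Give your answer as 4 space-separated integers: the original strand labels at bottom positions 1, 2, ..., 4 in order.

Gen 1 (s2^-1): strand 2 crosses under strand 3. Perm now: [1 3 2 4]
Gen 2 (s2): strand 3 crosses over strand 2. Perm now: [1 2 3 4]
Gen 3 (s2): strand 2 crosses over strand 3. Perm now: [1 3 2 4]
Gen 4 (s3^-1): strand 2 crosses under strand 4. Perm now: [1 3 4 2]
Gen 5 (s2): strand 3 crosses over strand 4. Perm now: [1 4 3 2]
Gen 6 (s3^-1): strand 3 crosses under strand 2. Perm now: [1 4 2 3]
Gen 7 (s2): strand 4 crosses over strand 2. Perm now: [1 2 4 3]
Gen 8 (s2^-1): strand 2 crosses under strand 4. Perm now: [1 4 2 3]

Answer: 1 4 2 3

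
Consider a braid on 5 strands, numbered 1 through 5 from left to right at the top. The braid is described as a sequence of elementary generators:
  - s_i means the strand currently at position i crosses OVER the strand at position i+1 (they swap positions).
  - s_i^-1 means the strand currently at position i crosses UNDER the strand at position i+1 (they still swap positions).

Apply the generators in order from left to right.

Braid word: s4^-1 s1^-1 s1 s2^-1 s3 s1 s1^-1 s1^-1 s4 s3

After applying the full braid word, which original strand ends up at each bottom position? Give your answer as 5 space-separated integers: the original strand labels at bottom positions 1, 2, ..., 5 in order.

Answer: 3 1 4 5 2

Derivation:
Gen 1 (s4^-1): strand 4 crosses under strand 5. Perm now: [1 2 3 5 4]
Gen 2 (s1^-1): strand 1 crosses under strand 2. Perm now: [2 1 3 5 4]
Gen 3 (s1): strand 2 crosses over strand 1. Perm now: [1 2 3 5 4]
Gen 4 (s2^-1): strand 2 crosses under strand 3. Perm now: [1 3 2 5 4]
Gen 5 (s3): strand 2 crosses over strand 5. Perm now: [1 3 5 2 4]
Gen 6 (s1): strand 1 crosses over strand 3. Perm now: [3 1 5 2 4]
Gen 7 (s1^-1): strand 3 crosses under strand 1. Perm now: [1 3 5 2 4]
Gen 8 (s1^-1): strand 1 crosses under strand 3. Perm now: [3 1 5 2 4]
Gen 9 (s4): strand 2 crosses over strand 4. Perm now: [3 1 5 4 2]
Gen 10 (s3): strand 5 crosses over strand 4. Perm now: [3 1 4 5 2]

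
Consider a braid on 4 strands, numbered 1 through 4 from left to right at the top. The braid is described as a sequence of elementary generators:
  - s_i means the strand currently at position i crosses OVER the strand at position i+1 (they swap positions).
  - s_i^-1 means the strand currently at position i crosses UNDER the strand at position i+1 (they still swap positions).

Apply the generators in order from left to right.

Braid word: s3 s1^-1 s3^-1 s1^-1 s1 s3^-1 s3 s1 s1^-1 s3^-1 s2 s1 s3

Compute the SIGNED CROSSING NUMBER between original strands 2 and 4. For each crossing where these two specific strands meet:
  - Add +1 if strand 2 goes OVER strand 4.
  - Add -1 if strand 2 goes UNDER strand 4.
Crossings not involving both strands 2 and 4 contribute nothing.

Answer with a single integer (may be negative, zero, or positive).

Gen 1: crossing 3x4. Both 2&4? no. Sum: 0
Gen 2: crossing 1x2. Both 2&4? no. Sum: 0
Gen 3: crossing 4x3. Both 2&4? no. Sum: 0
Gen 4: crossing 2x1. Both 2&4? no. Sum: 0
Gen 5: crossing 1x2. Both 2&4? no. Sum: 0
Gen 6: crossing 3x4. Both 2&4? no. Sum: 0
Gen 7: crossing 4x3. Both 2&4? no. Sum: 0
Gen 8: crossing 2x1. Both 2&4? no. Sum: 0
Gen 9: crossing 1x2. Both 2&4? no. Sum: 0
Gen 10: crossing 3x4. Both 2&4? no. Sum: 0
Gen 11: crossing 1x4. Both 2&4? no. Sum: 0
Gen 12: 2 over 4. Both 2&4? yes. Contrib: +1. Sum: 1
Gen 13: crossing 1x3. Both 2&4? no. Sum: 1

Answer: 1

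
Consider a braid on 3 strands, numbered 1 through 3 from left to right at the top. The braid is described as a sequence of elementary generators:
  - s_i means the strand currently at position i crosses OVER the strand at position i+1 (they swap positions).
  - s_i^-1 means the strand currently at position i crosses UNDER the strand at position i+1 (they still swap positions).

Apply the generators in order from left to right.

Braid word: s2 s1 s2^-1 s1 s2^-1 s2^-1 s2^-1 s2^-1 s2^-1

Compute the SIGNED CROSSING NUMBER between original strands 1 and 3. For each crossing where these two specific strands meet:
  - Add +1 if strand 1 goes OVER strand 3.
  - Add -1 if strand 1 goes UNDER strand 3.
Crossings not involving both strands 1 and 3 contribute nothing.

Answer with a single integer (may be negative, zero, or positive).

Gen 1: crossing 2x3. Both 1&3? no. Sum: 0
Gen 2: 1 over 3. Both 1&3? yes. Contrib: +1. Sum: 1
Gen 3: crossing 1x2. Both 1&3? no. Sum: 1
Gen 4: crossing 3x2. Both 1&3? no. Sum: 1
Gen 5: 3 under 1. Both 1&3? yes. Contrib: +1. Sum: 2
Gen 6: 1 under 3. Both 1&3? yes. Contrib: -1. Sum: 1
Gen 7: 3 under 1. Both 1&3? yes. Contrib: +1. Sum: 2
Gen 8: 1 under 3. Both 1&3? yes. Contrib: -1. Sum: 1
Gen 9: 3 under 1. Both 1&3? yes. Contrib: +1. Sum: 2

Answer: 2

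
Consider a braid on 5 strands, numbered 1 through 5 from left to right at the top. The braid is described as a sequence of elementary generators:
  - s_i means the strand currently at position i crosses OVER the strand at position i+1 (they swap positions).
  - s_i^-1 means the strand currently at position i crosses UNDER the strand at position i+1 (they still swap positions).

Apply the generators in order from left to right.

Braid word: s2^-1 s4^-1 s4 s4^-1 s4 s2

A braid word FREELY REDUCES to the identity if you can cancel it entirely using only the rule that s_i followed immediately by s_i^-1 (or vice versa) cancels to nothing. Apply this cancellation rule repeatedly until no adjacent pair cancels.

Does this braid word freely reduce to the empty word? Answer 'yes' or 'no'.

Gen 1 (s2^-1): push. Stack: [s2^-1]
Gen 2 (s4^-1): push. Stack: [s2^-1 s4^-1]
Gen 3 (s4): cancels prior s4^-1. Stack: [s2^-1]
Gen 4 (s4^-1): push. Stack: [s2^-1 s4^-1]
Gen 5 (s4): cancels prior s4^-1. Stack: [s2^-1]
Gen 6 (s2): cancels prior s2^-1. Stack: []
Reduced word: (empty)

Answer: yes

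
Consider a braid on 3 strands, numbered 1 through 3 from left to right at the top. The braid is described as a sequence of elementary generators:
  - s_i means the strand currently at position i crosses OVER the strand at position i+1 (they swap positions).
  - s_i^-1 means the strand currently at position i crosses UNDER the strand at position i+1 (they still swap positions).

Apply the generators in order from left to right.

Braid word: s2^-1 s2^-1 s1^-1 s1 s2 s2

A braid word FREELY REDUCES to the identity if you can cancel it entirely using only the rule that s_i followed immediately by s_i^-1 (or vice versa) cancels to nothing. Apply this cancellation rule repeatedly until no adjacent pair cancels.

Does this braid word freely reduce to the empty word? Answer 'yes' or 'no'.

Answer: yes

Derivation:
Gen 1 (s2^-1): push. Stack: [s2^-1]
Gen 2 (s2^-1): push. Stack: [s2^-1 s2^-1]
Gen 3 (s1^-1): push. Stack: [s2^-1 s2^-1 s1^-1]
Gen 4 (s1): cancels prior s1^-1. Stack: [s2^-1 s2^-1]
Gen 5 (s2): cancels prior s2^-1. Stack: [s2^-1]
Gen 6 (s2): cancels prior s2^-1. Stack: []
Reduced word: (empty)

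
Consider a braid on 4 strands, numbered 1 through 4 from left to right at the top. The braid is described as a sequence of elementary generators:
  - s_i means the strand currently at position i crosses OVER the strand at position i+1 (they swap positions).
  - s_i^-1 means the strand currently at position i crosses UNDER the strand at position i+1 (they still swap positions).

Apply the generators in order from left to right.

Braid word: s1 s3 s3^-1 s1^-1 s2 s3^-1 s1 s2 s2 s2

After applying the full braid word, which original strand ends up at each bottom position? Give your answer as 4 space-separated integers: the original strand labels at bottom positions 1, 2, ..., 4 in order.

Gen 1 (s1): strand 1 crosses over strand 2. Perm now: [2 1 3 4]
Gen 2 (s3): strand 3 crosses over strand 4. Perm now: [2 1 4 3]
Gen 3 (s3^-1): strand 4 crosses under strand 3. Perm now: [2 1 3 4]
Gen 4 (s1^-1): strand 2 crosses under strand 1. Perm now: [1 2 3 4]
Gen 5 (s2): strand 2 crosses over strand 3. Perm now: [1 3 2 4]
Gen 6 (s3^-1): strand 2 crosses under strand 4. Perm now: [1 3 4 2]
Gen 7 (s1): strand 1 crosses over strand 3. Perm now: [3 1 4 2]
Gen 8 (s2): strand 1 crosses over strand 4. Perm now: [3 4 1 2]
Gen 9 (s2): strand 4 crosses over strand 1. Perm now: [3 1 4 2]
Gen 10 (s2): strand 1 crosses over strand 4. Perm now: [3 4 1 2]

Answer: 3 4 1 2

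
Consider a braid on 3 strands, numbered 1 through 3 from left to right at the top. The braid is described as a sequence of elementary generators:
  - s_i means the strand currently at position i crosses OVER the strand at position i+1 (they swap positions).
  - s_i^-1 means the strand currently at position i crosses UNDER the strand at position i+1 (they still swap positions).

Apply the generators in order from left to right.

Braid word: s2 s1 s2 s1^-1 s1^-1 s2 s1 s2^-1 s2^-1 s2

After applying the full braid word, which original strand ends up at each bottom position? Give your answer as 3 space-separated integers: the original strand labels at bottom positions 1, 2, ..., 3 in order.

Gen 1 (s2): strand 2 crosses over strand 3. Perm now: [1 3 2]
Gen 2 (s1): strand 1 crosses over strand 3. Perm now: [3 1 2]
Gen 3 (s2): strand 1 crosses over strand 2. Perm now: [3 2 1]
Gen 4 (s1^-1): strand 3 crosses under strand 2. Perm now: [2 3 1]
Gen 5 (s1^-1): strand 2 crosses under strand 3. Perm now: [3 2 1]
Gen 6 (s2): strand 2 crosses over strand 1. Perm now: [3 1 2]
Gen 7 (s1): strand 3 crosses over strand 1. Perm now: [1 3 2]
Gen 8 (s2^-1): strand 3 crosses under strand 2. Perm now: [1 2 3]
Gen 9 (s2^-1): strand 2 crosses under strand 3. Perm now: [1 3 2]
Gen 10 (s2): strand 3 crosses over strand 2. Perm now: [1 2 3]

Answer: 1 2 3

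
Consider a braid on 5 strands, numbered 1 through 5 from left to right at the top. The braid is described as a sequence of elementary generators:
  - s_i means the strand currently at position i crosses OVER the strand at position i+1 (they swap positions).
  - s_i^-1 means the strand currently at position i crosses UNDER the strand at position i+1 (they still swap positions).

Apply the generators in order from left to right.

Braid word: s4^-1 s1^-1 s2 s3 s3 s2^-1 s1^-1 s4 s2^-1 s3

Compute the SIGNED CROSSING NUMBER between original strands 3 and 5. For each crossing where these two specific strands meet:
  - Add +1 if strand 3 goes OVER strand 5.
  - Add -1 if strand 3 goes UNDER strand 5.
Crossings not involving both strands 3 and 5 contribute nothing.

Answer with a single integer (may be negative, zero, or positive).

Gen 1: crossing 4x5. Both 3&5? no. Sum: 0
Gen 2: crossing 1x2. Both 3&5? no. Sum: 0
Gen 3: crossing 1x3. Both 3&5? no. Sum: 0
Gen 4: crossing 1x5. Both 3&5? no. Sum: 0
Gen 5: crossing 5x1. Both 3&5? no. Sum: 0
Gen 6: crossing 3x1. Both 3&5? no. Sum: 0
Gen 7: crossing 2x1. Both 3&5? no. Sum: 0
Gen 8: crossing 5x4. Both 3&5? no. Sum: 0
Gen 9: crossing 2x3. Both 3&5? no. Sum: 0
Gen 10: crossing 2x4. Both 3&5? no. Sum: 0

Answer: 0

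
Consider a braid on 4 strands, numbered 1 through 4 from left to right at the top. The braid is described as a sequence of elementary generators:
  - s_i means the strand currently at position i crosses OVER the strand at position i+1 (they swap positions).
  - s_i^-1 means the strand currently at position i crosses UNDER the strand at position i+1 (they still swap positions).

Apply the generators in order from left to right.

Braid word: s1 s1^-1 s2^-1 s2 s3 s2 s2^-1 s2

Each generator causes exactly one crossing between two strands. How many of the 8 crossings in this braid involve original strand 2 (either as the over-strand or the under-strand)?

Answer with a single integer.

Gen 1: crossing 1x2. Involves strand 2? yes. Count so far: 1
Gen 2: crossing 2x1. Involves strand 2? yes. Count so far: 2
Gen 3: crossing 2x3. Involves strand 2? yes. Count so far: 3
Gen 4: crossing 3x2. Involves strand 2? yes. Count so far: 4
Gen 5: crossing 3x4. Involves strand 2? no. Count so far: 4
Gen 6: crossing 2x4. Involves strand 2? yes. Count so far: 5
Gen 7: crossing 4x2. Involves strand 2? yes. Count so far: 6
Gen 8: crossing 2x4. Involves strand 2? yes. Count so far: 7

Answer: 7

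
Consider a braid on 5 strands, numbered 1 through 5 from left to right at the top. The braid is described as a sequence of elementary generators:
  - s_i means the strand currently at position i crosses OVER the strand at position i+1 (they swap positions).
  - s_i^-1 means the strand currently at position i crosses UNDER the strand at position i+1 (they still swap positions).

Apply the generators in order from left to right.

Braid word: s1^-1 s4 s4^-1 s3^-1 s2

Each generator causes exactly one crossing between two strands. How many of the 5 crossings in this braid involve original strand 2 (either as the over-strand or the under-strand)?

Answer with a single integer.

Gen 1: crossing 1x2. Involves strand 2? yes. Count so far: 1
Gen 2: crossing 4x5. Involves strand 2? no. Count so far: 1
Gen 3: crossing 5x4. Involves strand 2? no. Count so far: 1
Gen 4: crossing 3x4. Involves strand 2? no. Count so far: 1
Gen 5: crossing 1x4. Involves strand 2? no. Count so far: 1

Answer: 1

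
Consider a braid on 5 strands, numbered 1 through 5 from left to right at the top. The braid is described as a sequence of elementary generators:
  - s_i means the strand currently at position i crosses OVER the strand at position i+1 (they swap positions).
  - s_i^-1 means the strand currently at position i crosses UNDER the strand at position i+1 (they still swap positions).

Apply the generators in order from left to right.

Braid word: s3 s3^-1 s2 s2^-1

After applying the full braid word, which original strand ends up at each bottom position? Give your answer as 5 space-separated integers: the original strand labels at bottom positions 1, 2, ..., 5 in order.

Gen 1 (s3): strand 3 crosses over strand 4. Perm now: [1 2 4 3 5]
Gen 2 (s3^-1): strand 4 crosses under strand 3. Perm now: [1 2 3 4 5]
Gen 3 (s2): strand 2 crosses over strand 3. Perm now: [1 3 2 4 5]
Gen 4 (s2^-1): strand 3 crosses under strand 2. Perm now: [1 2 3 4 5]

Answer: 1 2 3 4 5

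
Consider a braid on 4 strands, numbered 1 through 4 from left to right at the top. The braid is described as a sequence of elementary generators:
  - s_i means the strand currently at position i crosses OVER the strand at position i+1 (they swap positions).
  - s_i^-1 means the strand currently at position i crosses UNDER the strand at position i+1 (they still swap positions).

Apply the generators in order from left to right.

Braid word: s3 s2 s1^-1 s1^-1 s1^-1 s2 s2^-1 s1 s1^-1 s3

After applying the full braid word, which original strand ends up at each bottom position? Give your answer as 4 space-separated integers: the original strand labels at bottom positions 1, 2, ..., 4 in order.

Answer: 4 1 3 2

Derivation:
Gen 1 (s3): strand 3 crosses over strand 4. Perm now: [1 2 4 3]
Gen 2 (s2): strand 2 crosses over strand 4. Perm now: [1 4 2 3]
Gen 3 (s1^-1): strand 1 crosses under strand 4. Perm now: [4 1 2 3]
Gen 4 (s1^-1): strand 4 crosses under strand 1. Perm now: [1 4 2 3]
Gen 5 (s1^-1): strand 1 crosses under strand 4. Perm now: [4 1 2 3]
Gen 6 (s2): strand 1 crosses over strand 2. Perm now: [4 2 1 3]
Gen 7 (s2^-1): strand 2 crosses under strand 1. Perm now: [4 1 2 3]
Gen 8 (s1): strand 4 crosses over strand 1. Perm now: [1 4 2 3]
Gen 9 (s1^-1): strand 1 crosses under strand 4. Perm now: [4 1 2 3]
Gen 10 (s3): strand 2 crosses over strand 3. Perm now: [4 1 3 2]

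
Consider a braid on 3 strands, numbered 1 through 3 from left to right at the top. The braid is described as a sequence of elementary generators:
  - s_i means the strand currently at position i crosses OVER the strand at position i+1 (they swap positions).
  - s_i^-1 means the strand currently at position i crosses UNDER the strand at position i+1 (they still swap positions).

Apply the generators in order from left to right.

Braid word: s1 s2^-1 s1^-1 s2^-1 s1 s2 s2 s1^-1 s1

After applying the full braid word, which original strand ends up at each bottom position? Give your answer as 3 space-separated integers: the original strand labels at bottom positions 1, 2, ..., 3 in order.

Gen 1 (s1): strand 1 crosses over strand 2. Perm now: [2 1 3]
Gen 2 (s2^-1): strand 1 crosses under strand 3. Perm now: [2 3 1]
Gen 3 (s1^-1): strand 2 crosses under strand 3. Perm now: [3 2 1]
Gen 4 (s2^-1): strand 2 crosses under strand 1. Perm now: [3 1 2]
Gen 5 (s1): strand 3 crosses over strand 1. Perm now: [1 3 2]
Gen 6 (s2): strand 3 crosses over strand 2. Perm now: [1 2 3]
Gen 7 (s2): strand 2 crosses over strand 3. Perm now: [1 3 2]
Gen 8 (s1^-1): strand 1 crosses under strand 3. Perm now: [3 1 2]
Gen 9 (s1): strand 3 crosses over strand 1. Perm now: [1 3 2]

Answer: 1 3 2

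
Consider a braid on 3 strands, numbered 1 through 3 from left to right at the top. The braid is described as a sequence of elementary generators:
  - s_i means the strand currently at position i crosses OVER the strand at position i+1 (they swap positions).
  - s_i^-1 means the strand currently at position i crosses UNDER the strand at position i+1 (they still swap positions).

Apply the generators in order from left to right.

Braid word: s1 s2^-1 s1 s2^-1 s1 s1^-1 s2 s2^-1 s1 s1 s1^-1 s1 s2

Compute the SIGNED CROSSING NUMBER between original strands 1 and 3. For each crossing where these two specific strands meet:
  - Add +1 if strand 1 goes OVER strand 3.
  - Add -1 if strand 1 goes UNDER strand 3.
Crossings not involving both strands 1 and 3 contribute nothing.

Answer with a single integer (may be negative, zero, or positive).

Answer: -1

Derivation:
Gen 1: crossing 1x2. Both 1&3? no. Sum: 0
Gen 2: 1 under 3. Both 1&3? yes. Contrib: -1. Sum: -1
Gen 3: crossing 2x3. Both 1&3? no. Sum: -1
Gen 4: crossing 2x1. Both 1&3? no. Sum: -1
Gen 5: 3 over 1. Both 1&3? yes. Contrib: -1. Sum: -2
Gen 6: 1 under 3. Both 1&3? yes. Contrib: -1. Sum: -3
Gen 7: crossing 1x2. Both 1&3? no. Sum: -3
Gen 8: crossing 2x1. Both 1&3? no. Sum: -3
Gen 9: 3 over 1. Both 1&3? yes. Contrib: -1. Sum: -4
Gen 10: 1 over 3. Both 1&3? yes. Contrib: +1. Sum: -3
Gen 11: 3 under 1. Both 1&3? yes. Contrib: +1. Sum: -2
Gen 12: 1 over 3. Both 1&3? yes. Contrib: +1. Sum: -1
Gen 13: crossing 1x2. Both 1&3? no. Sum: -1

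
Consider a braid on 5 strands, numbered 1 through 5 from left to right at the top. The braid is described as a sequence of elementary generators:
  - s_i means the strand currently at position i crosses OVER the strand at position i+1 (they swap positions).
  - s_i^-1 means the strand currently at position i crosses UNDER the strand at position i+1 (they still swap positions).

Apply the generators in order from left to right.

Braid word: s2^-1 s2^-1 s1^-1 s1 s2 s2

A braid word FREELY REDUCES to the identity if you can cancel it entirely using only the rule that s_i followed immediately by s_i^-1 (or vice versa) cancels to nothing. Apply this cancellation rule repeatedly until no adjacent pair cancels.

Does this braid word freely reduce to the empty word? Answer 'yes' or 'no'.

Answer: yes

Derivation:
Gen 1 (s2^-1): push. Stack: [s2^-1]
Gen 2 (s2^-1): push. Stack: [s2^-1 s2^-1]
Gen 3 (s1^-1): push. Stack: [s2^-1 s2^-1 s1^-1]
Gen 4 (s1): cancels prior s1^-1. Stack: [s2^-1 s2^-1]
Gen 5 (s2): cancels prior s2^-1. Stack: [s2^-1]
Gen 6 (s2): cancels prior s2^-1. Stack: []
Reduced word: (empty)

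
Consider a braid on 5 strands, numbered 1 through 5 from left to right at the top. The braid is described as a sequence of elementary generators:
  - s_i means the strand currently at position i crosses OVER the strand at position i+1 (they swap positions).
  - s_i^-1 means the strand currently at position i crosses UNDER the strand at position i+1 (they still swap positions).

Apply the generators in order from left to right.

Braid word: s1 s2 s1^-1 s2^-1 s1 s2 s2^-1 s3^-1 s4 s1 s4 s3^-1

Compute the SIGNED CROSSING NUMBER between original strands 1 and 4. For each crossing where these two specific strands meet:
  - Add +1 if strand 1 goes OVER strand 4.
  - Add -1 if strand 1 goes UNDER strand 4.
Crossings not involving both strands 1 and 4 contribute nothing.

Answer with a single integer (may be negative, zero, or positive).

Gen 1: crossing 1x2. Both 1&4? no. Sum: 0
Gen 2: crossing 1x3. Both 1&4? no. Sum: 0
Gen 3: crossing 2x3. Both 1&4? no. Sum: 0
Gen 4: crossing 2x1. Both 1&4? no. Sum: 0
Gen 5: crossing 3x1. Both 1&4? no. Sum: 0
Gen 6: crossing 3x2. Both 1&4? no. Sum: 0
Gen 7: crossing 2x3. Both 1&4? no. Sum: 0
Gen 8: crossing 2x4. Both 1&4? no. Sum: 0
Gen 9: crossing 2x5. Both 1&4? no. Sum: 0
Gen 10: crossing 1x3. Both 1&4? no. Sum: 0
Gen 11: crossing 5x2. Both 1&4? no. Sum: 0
Gen 12: crossing 4x2. Both 1&4? no. Sum: 0

Answer: 0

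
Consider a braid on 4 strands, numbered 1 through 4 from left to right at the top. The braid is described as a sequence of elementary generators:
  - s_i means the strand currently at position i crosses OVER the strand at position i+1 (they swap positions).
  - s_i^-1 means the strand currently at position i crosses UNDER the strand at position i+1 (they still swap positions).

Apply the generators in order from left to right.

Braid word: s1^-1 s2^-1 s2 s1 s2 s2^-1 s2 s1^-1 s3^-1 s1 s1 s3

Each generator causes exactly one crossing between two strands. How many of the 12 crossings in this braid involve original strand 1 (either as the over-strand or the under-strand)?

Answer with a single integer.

Gen 1: crossing 1x2. Involves strand 1? yes. Count so far: 1
Gen 2: crossing 1x3. Involves strand 1? yes. Count so far: 2
Gen 3: crossing 3x1. Involves strand 1? yes. Count so far: 3
Gen 4: crossing 2x1. Involves strand 1? yes. Count so far: 4
Gen 5: crossing 2x3. Involves strand 1? no. Count so far: 4
Gen 6: crossing 3x2. Involves strand 1? no. Count so far: 4
Gen 7: crossing 2x3. Involves strand 1? no. Count so far: 4
Gen 8: crossing 1x3. Involves strand 1? yes. Count so far: 5
Gen 9: crossing 2x4. Involves strand 1? no. Count so far: 5
Gen 10: crossing 3x1. Involves strand 1? yes. Count so far: 6
Gen 11: crossing 1x3. Involves strand 1? yes. Count so far: 7
Gen 12: crossing 4x2. Involves strand 1? no. Count so far: 7

Answer: 7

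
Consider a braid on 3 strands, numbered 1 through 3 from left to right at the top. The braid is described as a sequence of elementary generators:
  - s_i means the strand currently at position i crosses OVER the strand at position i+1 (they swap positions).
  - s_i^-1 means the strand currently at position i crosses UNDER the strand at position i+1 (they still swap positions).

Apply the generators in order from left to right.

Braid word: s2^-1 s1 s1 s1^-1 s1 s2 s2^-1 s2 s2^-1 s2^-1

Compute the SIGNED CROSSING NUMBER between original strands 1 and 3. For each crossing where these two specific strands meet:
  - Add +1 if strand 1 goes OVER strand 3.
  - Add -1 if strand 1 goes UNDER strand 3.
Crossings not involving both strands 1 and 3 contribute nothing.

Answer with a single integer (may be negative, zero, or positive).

Gen 1: crossing 2x3. Both 1&3? no. Sum: 0
Gen 2: 1 over 3. Both 1&3? yes. Contrib: +1. Sum: 1
Gen 3: 3 over 1. Both 1&3? yes. Contrib: -1. Sum: 0
Gen 4: 1 under 3. Both 1&3? yes. Contrib: -1. Sum: -1
Gen 5: 3 over 1. Both 1&3? yes. Contrib: -1. Sum: -2
Gen 6: crossing 3x2. Both 1&3? no. Sum: -2
Gen 7: crossing 2x3. Both 1&3? no. Sum: -2
Gen 8: crossing 3x2. Both 1&3? no. Sum: -2
Gen 9: crossing 2x3. Both 1&3? no. Sum: -2
Gen 10: crossing 3x2. Both 1&3? no. Sum: -2

Answer: -2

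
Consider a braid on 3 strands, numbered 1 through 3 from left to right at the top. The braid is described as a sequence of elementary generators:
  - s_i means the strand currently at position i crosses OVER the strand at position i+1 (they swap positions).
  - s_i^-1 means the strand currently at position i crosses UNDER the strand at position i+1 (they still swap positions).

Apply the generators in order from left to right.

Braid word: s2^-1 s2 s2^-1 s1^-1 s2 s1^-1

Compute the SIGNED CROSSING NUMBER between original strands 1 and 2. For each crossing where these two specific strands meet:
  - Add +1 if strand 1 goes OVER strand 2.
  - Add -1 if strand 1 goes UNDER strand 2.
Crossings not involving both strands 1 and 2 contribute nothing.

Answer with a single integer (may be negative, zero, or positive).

Gen 1: crossing 2x3. Both 1&2? no. Sum: 0
Gen 2: crossing 3x2. Both 1&2? no. Sum: 0
Gen 3: crossing 2x3. Both 1&2? no. Sum: 0
Gen 4: crossing 1x3. Both 1&2? no. Sum: 0
Gen 5: 1 over 2. Both 1&2? yes. Contrib: +1. Sum: 1
Gen 6: crossing 3x2. Both 1&2? no. Sum: 1

Answer: 1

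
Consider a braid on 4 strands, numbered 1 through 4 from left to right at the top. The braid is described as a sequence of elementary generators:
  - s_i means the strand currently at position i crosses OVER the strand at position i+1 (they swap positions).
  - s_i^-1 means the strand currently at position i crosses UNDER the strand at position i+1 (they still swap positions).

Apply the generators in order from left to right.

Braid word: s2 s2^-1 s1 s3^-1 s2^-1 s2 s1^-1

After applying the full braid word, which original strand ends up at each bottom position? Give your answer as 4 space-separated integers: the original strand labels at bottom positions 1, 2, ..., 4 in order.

Gen 1 (s2): strand 2 crosses over strand 3. Perm now: [1 3 2 4]
Gen 2 (s2^-1): strand 3 crosses under strand 2. Perm now: [1 2 3 4]
Gen 3 (s1): strand 1 crosses over strand 2. Perm now: [2 1 3 4]
Gen 4 (s3^-1): strand 3 crosses under strand 4. Perm now: [2 1 4 3]
Gen 5 (s2^-1): strand 1 crosses under strand 4. Perm now: [2 4 1 3]
Gen 6 (s2): strand 4 crosses over strand 1. Perm now: [2 1 4 3]
Gen 7 (s1^-1): strand 2 crosses under strand 1. Perm now: [1 2 4 3]

Answer: 1 2 4 3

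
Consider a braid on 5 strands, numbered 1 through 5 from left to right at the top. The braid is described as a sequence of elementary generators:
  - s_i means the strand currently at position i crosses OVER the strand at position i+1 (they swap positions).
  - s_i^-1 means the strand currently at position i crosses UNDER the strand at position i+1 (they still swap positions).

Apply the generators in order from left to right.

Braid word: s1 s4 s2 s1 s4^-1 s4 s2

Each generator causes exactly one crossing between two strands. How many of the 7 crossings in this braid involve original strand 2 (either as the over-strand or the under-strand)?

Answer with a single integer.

Answer: 3

Derivation:
Gen 1: crossing 1x2. Involves strand 2? yes. Count so far: 1
Gen 2: crossing 4x5. Involves strand 2? no. Count so far: 1
Gen 3: crossing 1x3. Involves strand 2? no. Count so far: 1
Gen 4: crossing 2x3. Involves strand 2? yes. Count so far: 2
Gen 5: crossing 5x4. Involves strand 2? no. Count so far: 2
Gen 6: crossing 4x5. Involves strand 2? no. Count so far: 2
Gen 7: crossing 2x1. Involves strand 2? yes. Count so far: 3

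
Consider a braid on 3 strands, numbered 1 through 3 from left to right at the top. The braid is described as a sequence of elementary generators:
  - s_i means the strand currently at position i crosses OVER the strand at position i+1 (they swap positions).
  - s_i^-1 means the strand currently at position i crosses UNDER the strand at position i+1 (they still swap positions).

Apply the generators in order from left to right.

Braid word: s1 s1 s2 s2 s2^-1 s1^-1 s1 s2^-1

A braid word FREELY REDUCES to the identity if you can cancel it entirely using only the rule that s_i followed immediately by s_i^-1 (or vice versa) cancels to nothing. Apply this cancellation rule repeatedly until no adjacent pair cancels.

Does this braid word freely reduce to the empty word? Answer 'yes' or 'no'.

Gen 1 (s1): push. Stack: [s1]
Gen 2 (s1): push. Stack: [s1 s1]
Gen 3 (s2): push. Stack: [s1 s1 s2]
Gen 4 (s2): push. Stack: [s1 s1 s2 s2]
Gen 5 (s2^-1): cancels prior s2. Stack: [s1 s1 s2]
Gen 6 (s1^-1): push. Stack: [s1 s1 s2 s1^-1]
Gen 7 (s1): cancels prior s1^-1. Stack: [s1 s1 s2]
Gen 8 (s2^-1): cancels prior s2. Stack: [s1 s1]
Reduced word: s1 s1

Answer: no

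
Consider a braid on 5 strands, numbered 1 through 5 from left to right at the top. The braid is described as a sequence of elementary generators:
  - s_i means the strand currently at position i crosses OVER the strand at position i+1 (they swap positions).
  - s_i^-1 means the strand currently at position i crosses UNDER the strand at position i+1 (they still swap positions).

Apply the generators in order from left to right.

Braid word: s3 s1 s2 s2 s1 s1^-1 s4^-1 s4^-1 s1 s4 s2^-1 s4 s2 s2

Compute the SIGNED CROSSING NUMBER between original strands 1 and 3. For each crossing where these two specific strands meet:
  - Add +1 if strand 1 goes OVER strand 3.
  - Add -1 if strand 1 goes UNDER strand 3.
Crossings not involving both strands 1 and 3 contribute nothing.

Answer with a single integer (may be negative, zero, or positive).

Gen 1: crossing 3x4. Both 1&3? no. Sum: 0
Gen 2: crossing 1x2. Both 1&3? no. Sum: 0
Gen 3: crossing 1x4. Both 1&3? no. Sum: 0
Gen 4: crossing 4x1. Both 1&3? no. Sum: 0
Gen 5: crossing 2x1. Both 1&3? no. Sum: 0
Gen 6: crossing 1x2. Both 1&3? no. Sum: 0
Gen 7: crossing 3x5. Both 1&3? no. Sum: 0
Gen 8: crossing 5x3. Both 1&3? no. Sum: 0
Gen 9: crossing 2x1. Both 1&3? no. Sum: 0
Gen 10: crossing 3x5. Both 1&3? no. Sum: 0
Gen 11: crossing 2x4. Both 1&3? no. Sum: 0
Gen 12: crossing 5x3. Both 1&3? no. Sum: 0
Gen 13: crossing 4x2. Both 1&3? no. Sum: 0
Gen 14: crossing 2x4. Both 1&3? no. Sum: 0

Answer: 0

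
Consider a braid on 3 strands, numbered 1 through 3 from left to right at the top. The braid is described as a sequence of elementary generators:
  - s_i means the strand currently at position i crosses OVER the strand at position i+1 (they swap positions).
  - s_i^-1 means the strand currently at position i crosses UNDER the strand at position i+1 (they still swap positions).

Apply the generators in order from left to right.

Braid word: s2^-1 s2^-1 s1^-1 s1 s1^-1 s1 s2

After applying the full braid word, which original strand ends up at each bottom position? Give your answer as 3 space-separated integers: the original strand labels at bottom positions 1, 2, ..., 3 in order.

Answer: 1 3 2

Derivation:
Gen 1 (s2^-1): strand 2 crosses under strand 3. Perm now: [1 3 2]
Gen 2 (s2^-1): strand 3 crosses under strand 2. Perm now: [1 2 3]
Gen 3 (s1^-1): strand 1 crosses under strand 2. Perm now: [2 1 3]
Gen 4 (s1): strand 2 crosses over strand 1. Perm now: [1 2 3]
Gen 5 (s1^-1): strand 1 crosses under strand 2. Perm now: [2 1 3]
Gen 6 (s1): strand 2 crosses over strand 1. Perm now: [1 2 3]
Gen 7 (s2): strand 2 crosses over strand 3. Perm now: [1 3 2]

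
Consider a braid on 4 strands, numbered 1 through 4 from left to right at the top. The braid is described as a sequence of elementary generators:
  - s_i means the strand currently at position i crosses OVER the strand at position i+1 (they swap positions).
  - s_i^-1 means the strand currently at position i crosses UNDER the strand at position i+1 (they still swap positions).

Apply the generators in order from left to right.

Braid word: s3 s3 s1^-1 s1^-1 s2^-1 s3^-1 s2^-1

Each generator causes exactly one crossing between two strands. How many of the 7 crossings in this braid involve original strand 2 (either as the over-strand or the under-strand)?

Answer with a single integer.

Answer: 4

Derivation:
Gen 1: crossing 3x4. Involves strand 2? no. Count so far: 0
Gen 2: crossing 4x3. Involves strand 2? no. Count so far: 0
Gen 3: crossing 1x2. Involves strand 2? yes. Count so far: 1
Gen 4: crossing 2x1. Involves strand 2? yes. Count so far: 2
Gen 5: crossing 2x3. Involves strand 2? yes. Count so far: 3
Gen 6: crossing 2x4. Involves strand 2? yes. Count so far: 4
Gen 7: crossing 3x4. Involves strand 2? no. Count so far: 4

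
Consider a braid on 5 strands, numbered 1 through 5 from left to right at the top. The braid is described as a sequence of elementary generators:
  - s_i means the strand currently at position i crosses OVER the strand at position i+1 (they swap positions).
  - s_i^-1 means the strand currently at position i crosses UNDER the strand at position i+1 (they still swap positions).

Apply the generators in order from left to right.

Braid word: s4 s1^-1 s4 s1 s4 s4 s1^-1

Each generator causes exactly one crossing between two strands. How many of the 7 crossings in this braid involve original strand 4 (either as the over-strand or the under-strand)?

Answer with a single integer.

Gen 1: crossing 4x5. Involves strand 4? yes. Count so far: 1
Gen 2: crossing 1x2. Involves strand 4? no. Count so far: 1
Gen 3: crossing 5x4. Involves strand 4? yes. Count so far: 2
Gen 4: crossing 2x1. Involves strand 4? no. Count so far: 2
Gen 5: crossing 4x5. Involves strand 4? yes. Count so far: 3
Gen 6: crossing 5x4. Involves strand 4? yes. Count so far: 4
Gen 7: crossing 1x2. Involves strand 4? no. Count so far: 4

Answer: 4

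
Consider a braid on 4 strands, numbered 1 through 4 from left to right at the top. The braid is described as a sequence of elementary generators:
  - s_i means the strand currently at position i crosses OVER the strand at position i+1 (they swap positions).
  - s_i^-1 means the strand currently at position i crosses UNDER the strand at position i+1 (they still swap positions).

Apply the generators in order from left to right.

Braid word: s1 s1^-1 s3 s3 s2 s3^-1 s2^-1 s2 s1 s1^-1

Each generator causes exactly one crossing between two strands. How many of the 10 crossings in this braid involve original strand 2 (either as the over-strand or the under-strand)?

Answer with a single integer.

Answer: 4

Derivation:
Gen 1: crossing 1x2. Involves strand 2? yes. Count so far: 1
Gen 2: crossing 2x1. Involves strand 2? yes. Count so far: 2
Gen 3: crossing 3x4. Involves strand 2? no. Count so far: 2
Gen 4: crossing 4x3. Involves strand 2? no. Count so far: 2
Gen 5: crossing 2x3. Involves strand 2? yes. Count so far: 3
Gen 6: crossing 2x4. Involves strand 2? yes. Count so far: 4
Gen 7: crossing 3x4. Involves strand 2? no. Count so far: 4
Gen 8: crossing 4x3. Involves strand 2? no. Count so far: 4
Gen 9: crossing 1x3. Involves strand 2? no. Count so far: 4
Gen 10: crossing 3x1. Involves strand 2? no. Count so far: 4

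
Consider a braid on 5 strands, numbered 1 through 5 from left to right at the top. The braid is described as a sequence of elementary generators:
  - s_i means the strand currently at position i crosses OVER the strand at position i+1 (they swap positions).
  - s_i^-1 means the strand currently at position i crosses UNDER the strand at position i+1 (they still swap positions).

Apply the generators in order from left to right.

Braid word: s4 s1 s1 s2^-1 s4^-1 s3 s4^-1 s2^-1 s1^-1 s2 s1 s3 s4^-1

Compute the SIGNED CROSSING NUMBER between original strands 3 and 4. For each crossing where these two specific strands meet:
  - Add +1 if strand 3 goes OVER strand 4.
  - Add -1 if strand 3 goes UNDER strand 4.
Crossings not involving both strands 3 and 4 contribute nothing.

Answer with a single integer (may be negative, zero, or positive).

Gen 1: crossing 4x5. Both 3&4? no. Sum: 0
Gen 2: crossing 1x2. Both 3&4? no. Sum: 0
Gen 3: crossing 2x1. Both 3&4? no. Sum: 0
Gen 4: crossing 2x3. Both 3&4? no. Sum: 0
Gen 5: crossing 5x4. Both 3&4? no. Sum: 0
Gen 6: crossing 2x4. Both 3&4? no. Sum: 0
Gen 7: crossing 2x5. Both 3&4? no. Sum: 0
Gen 8: 3 under 4. Both 3&4? yes. Contrib: -1. Sum: -1
Gen 9: crossing 1x4. Both 3&4? no. Sum: -1
Gen 10: crossing 1x3. Both 3&4? no. Sum: -1
Gen 11: 4 over 3. Both 3&4? yes. Contrib: -1. Sum: -2
Gen 12: crossing 1x5. Both 3&4? no. Sum: -2
Gen 13: crossing 1x2. Both 3&4? no. Sum: -2

Answer: -2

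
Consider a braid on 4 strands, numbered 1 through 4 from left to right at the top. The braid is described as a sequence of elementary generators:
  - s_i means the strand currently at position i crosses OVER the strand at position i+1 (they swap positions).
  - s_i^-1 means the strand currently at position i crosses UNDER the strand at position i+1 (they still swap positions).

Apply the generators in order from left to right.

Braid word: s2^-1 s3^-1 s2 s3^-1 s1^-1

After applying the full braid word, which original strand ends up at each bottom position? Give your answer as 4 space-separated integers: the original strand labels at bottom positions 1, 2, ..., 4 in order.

Gen 1 (s2^-1): strand 2 crosses under strand 3. Perm now: [1 3 2 4]
Gen 2 (s3^-1): strand 2 crosses under strand 4. Perm now: [1 3 4 2]
Gen 3 (s2): strand 3 crosses over strand 4. Perm now: [1 4 3 2]
Gen 4 (s3^-1): strand 3 crosses under strand 2. Perm now: [1 4 2 3]
Gen 5 (s1^-1): strand 1 crosses under strand 4. Perm now: [4 1 2 3]

Answer: 4 1 2 3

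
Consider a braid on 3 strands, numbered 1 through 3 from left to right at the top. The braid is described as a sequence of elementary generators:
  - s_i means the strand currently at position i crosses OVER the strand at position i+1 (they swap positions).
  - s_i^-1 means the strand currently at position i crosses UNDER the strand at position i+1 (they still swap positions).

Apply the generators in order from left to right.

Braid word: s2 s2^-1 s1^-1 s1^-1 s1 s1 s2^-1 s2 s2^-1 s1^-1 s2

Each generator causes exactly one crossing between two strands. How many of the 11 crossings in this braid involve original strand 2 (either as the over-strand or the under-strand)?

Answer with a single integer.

Gen 1: crossing 2x3. Involves strand 2? yes. Count so far: 1
Gen 2: crossing 3x2. Involves strand 2? yes. Count so far: 2
Gen 3: crossing 1x2. Involves strand 2? yes. Count so far: 3
Gen 4: crossing 2x1. Involves strand 2? yes. Count so far: 4
Gen 5: crossing 1x2. Involves strand 2? yes. Count so far: 5
Gen 6: crossing 2x1. Involves strand 2? yes. Count so far: 6
Gen 7: crossing 2x3. Involves strand 2? yes. Count so far: 7
Gen 8: crossing 3x2. Involves strand 2? yes. Count so far: 8
Gen 9: crossing 2x3. Involves strand 2? yes. Count so far: 9
Gen 10: crossing 1x3. Involves strand 2? no. Count so far: 9
Gen 11: crossing 1x2. Involves strand 2? yes. Count so far: 10

Answer: 10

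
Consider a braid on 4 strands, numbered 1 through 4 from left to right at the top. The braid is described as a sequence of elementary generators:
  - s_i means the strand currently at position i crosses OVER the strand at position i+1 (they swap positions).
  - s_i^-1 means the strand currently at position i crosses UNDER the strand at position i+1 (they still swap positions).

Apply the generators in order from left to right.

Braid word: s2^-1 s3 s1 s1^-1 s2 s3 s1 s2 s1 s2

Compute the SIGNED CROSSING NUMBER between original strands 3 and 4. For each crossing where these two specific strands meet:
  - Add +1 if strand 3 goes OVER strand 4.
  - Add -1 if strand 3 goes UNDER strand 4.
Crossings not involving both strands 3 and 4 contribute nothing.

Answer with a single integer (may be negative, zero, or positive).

Gen 1: crossing 2x3. Both 3&4? no. Sum: 0
Gen 2: crossing 2x4. Both 3&4? no. Sum: 0
Gen 3: crossing 1x3. Both 3&4? no. Sum: 0
Gen 4: crossing 3x1. Both 3&4? no. Sum: 0
Gen 5: 3 over 4. Both 3&4? yes. Contrib: +1. Sum: 1
Gen 6: crossing 3x2. Both 3&4? no. Sum: 1
Gen 7: crossing 1x4. Both 3&4? no. Sum: 1
Gen 8: crossing 1x2. Both 3&4? no. Sum: 1
Gen 9: crossing 4x2. Both 3&4? no. Sum: 1
Gen 10: crossing 4x1. Both 3&4? no. Sum: 1

Answer: 1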